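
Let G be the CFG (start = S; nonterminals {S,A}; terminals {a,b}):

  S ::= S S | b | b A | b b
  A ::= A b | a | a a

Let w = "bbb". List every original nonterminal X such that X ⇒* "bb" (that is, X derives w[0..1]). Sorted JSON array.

CNF form of G:
  S -> S S | T0 A | T0 T0 | b
  A -> A T0 | T1 T1 | a
  T0 -> b
  T1 -> a

CYK table (by increasing span) (cells [i..j] with 0 ≤ i ≤ j ≤ 1 only):
  [0..0]={S,T0}  "b"  orig:{S}
  [1..1]={S,T0}  "b"  orig:{S}
  [0..1]={S}  "bb"

Original NTs in T[0,1] deriving "bb": ["S"]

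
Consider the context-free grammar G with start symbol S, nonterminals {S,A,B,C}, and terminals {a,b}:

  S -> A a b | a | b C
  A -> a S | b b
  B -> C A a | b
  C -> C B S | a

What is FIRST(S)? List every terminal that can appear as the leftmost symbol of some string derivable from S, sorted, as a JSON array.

FIRST iteration:
pass 1:
  A via A→a S: +{a}
  A via A→b b: +{b}
  B via B→b: +{b}
  C via C→a: +{a}
  S via S→A a b: +{a,b}
  S: {a,b}  A: {a,b}  B: {b}  C: {a}
pass 2:
  B via B→C A a: +{a}
  S: {a,b}  A: {a,b}  B: {a,b}  C: {a}
pass 3: (stable)
  S: {a,b}  A: {a,b}  B: {a,b}  C: {a}

FIRST(S) = ["a", "b"]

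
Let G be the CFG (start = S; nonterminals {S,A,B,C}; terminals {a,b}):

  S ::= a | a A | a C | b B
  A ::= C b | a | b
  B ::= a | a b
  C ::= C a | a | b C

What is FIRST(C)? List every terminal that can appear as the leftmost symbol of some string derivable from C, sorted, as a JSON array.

FIRST sets, iterate to fixpoint:
iter 1:
  A via A→a: +{a}
  A via A→b: +{b}
  B via B→a: +{a}
  C via C→a: +{a}
  C via C→b C: +{b}
  S via S→a: +{a}
  S via S→b B: +{b}
  FIRST(S)={a,b}  FIRST(A)={a,b}  FIRST(B)={a}  FIRST(C)={a,b}
iter 2: done
  FIRST(S)={a,b}  FIRST(A)={a,b}  FIRST(B)={a}  FIRST(C)={a,b}

FIRST(C) = ["a", "b"]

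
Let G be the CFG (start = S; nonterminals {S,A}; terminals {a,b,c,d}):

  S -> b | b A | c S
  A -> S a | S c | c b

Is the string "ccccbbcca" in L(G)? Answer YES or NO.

Convert to CNF:
  S -> T1 S | T2 A | b
  A -> S T0 | S T1 | T1 T2
  T0 -> a
  T1 -> c
  T2 -> b

CYK table (by increasing span):
  cell(0,0) c: {T1}  orig:{}
  cell(1,1) c: {T1}  orig:{}
  cell(2,2) c: {T1}  orig:{}
  cell(3,3) c: {T1}  orig:{}
  cell(4,4) b: {S,T2}  orig:{S}
  cell(5,5) b: {S,T2}  orig:{S}
  cell(6,6) c: {T1}  orig:{}
  cell(7,7) c: {T1}  orig:{}
  cell(8,8) a: {T0}  orig:{}
  cell(0,1) cc: ∅
  cell(1,2) cc: ∅
  cell(2,3) cc: ∅
  cell(3,4) cb: {A,S}
  cell(4,5) bb: ∅
  cell(5,6) bc: {A}
  cell(6,7) cc: ∅
  cell(7,8) ca: ∅
  cell(0,2) ccc: ∅
  cell(1,3) ccc: ∅
  cell(2,4) ccb: {S}
  cell(3,5) cbb: ∅
  cell(4,6) bbc: {S}
  cell(5,7) bcc: ∅
  cell(6,8) cca: ∅
  cell(0,3) cccc: ∅
  cell(1,4) cccb: {S}
  cell(2,5) ccbb: ∅
  cell(3,6) cbbc: {S}
  cell(4,7) bbcc: {A}
  cell(5,8) bcca: ∅
  cell(0,4) ccccb: {S}
  cell(1,5) cccbb: ∅
  cell(2,6) ccbbc: {S}
  cell(3,7) cbbcc: {A}
  cell(4,8) bbcca: ∅
  cell(0,5) ccccbb: ∅
  cell(1,6) cccbbc: {S}
  cell(2,7) ccbbcc: {A}
  cell(3,8) cbbcca: ∅
  cell(0,6) ccccbbc: {S}
  cell(1,7) cccbbcc: {A}
  cell(2,8) ccbbcca: ∅
  cell(0,7) ccccbbcc: {A}
  cell(1,8) cccbbcca: ∅
  cell(0,8) ccccbbcca: ∅

S ∉ T[0,8] ⇒ NO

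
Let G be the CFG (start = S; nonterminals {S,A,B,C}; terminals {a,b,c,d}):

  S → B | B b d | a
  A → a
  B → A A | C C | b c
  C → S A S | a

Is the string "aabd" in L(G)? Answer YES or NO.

Convert to CNF:
  S -> A A | B X4 | C C | T0 T1 | a
  A -> a
  B -> A A | C C | T0 T1
  C -> S X3 | a
  T0 -> b
  T1 -> c
  T2 -> d
  X3 -> A S
  X4 -> T0 T2

Fill CYK table bottom-up:
  cell(0,0) a: {A,C,S}
  cell(1,1) a: {A,C,S}
  cell(2,2) b: {T0}  orig:{}
  cell(3,3) d: {T2}  orig:{}
  cell(0,1) aa: {B,S,X3}  orig:{B,S}
  cell(1,2) ab: ∅
  cell(2,3) bd: {X4}  orig:{}
  cell(0,2) aab: ∅
  cell(1,3) abd: ∅
  cell(0,3) aabd: {S}

S ∈ T[0,3] ⇒ YES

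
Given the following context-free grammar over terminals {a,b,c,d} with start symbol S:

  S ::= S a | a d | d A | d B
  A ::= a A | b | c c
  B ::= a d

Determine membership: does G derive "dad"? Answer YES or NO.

Convert to CNF:
  S -> S T0 | T0 T2 | T2 A | T2 B
  A -> T0 A | T1 T1 | b
  B -> T0 T2
  T0 -> a
  T1 -> c
  T2 -> d

CYK fill:
  cell(0,0) d: {T2}  orig:{}
  cell(1,1) a: {T0}  orig:{}
  cell(2,2) d: {T2}  orig:{}
  cell(0,1) da: ∅
  cell(1,2) ad: {B,S}
  cell(0,2) dad: {S}

S ∈ T[0,2] ⇒ YES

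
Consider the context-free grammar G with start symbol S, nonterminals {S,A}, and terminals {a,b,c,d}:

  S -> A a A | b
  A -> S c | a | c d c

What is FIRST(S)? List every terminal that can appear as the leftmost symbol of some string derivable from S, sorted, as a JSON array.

FIRST sets, iterate to fixpoint:
pass 1:
  A via A→a: +{a}
  A via A→c d c: +{c}
  S via S→A a A: +{a,c}
  S via S→b: +{b}
  FIRST(S)={a,b,c}  FIRST(A)={a,c}
pass 2:
  A via A→S c: +{b}
  FIRST(S)={a,b,c}  FIRST(A)={a,b,c}
pass 3: (no change)
  FIRST(S)={a,b,c}  FIRST(A)={a,b,c}

FIRST(S) = ["a", "b", "c"]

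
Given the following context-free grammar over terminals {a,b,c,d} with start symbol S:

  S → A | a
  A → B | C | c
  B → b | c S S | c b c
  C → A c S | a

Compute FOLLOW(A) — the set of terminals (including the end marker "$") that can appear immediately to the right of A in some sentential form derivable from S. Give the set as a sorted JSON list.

FIRST sets, iterate to fixpoint:
round 1:
  A via A→c: +{c}
  B via B→b: +{b}
  B via B→c S S: +{c}
  C via C→A c S: +{c}
  C via C→a: +{a}
  S via S→A: +{c}
  S via S→a: +{a}
  S: {a,c}  A: {c}  B: {b,c}  C: {a,c}
round 2:
  A via A→B: +{b}
  A via A→C: +{a}
  C via C→A c S: +{b}
  S via S→A: +{b}
  S: {a,b,c}  A: {a,b,c}  B: {b,c}  C: {a,b,c}
round 3: (no change)
  S: {a,b,c}  A: {a,b,c}  B: {b,c}  C: {a,b,c}

FOLLOW iteration:
initialize: $ ∈ FOLLOW(S)
iter 1:
  B→c S S: FOLLOW(S) ⊇ FIRST(S) = {a,b,c}; new: +{a,b,c}
  C→A c S: FOLLOW(A) ⊇ FIRST(c) = {c}; new: +{c}
  S→A: FOLLOW(A) ⊇ FOLLOW(S) ⊇ {$,a,b,c}; new: +{$,a,b}
  S: {$,a,b,c}  A: {$,a,b,c}  B: {}  C: {}
iter 2:
  A→B: FOLLOW(B) ⊇ FOLLOW(A) ⊇ {$,a,b,c}; new: +{$,a,b,c}
  A→C: FOLLOW(C) ⊇ FOLLOW(A) ⊇ {$,a,b,c}; new: +{$,a,b,c}
  S: {$,a,b,c}  A: {$,a,b,c}  B: {$,a,b,c}  C: {$,a,b,c}
iter 3: (no change)
  S: {$,a,b,c}  A: {$,a,b,c}  B: {$,a,b,c}  C: {$,a,b,c}

FOLLOW(A) = ["$", "a", "b", "c"]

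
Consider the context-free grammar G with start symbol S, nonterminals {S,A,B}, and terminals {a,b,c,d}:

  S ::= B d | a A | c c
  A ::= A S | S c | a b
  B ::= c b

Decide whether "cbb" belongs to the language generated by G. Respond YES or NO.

CNF form of G:
  S -> B T3 | T0 T0 | T1 A
  A -> A S | S T0 | T1 T2
  B -> T0 T2
  T0 -> c
  T1 -> a
  T2 -> b
  T3 -> d

CYK fill:
  T[0,0] 'c' = {T0}  orig:{}
  T[1,1] 'b' = {T2}  orig:{}
  T[2,2] 'b' = {T2}  orig:{}
  T[0,1] 'cb' = {B}
  T[1,2] 'bb' = ∅
  T[0,2] 'cbb' = ∅

S ∉ T[0,2] ⇒ NO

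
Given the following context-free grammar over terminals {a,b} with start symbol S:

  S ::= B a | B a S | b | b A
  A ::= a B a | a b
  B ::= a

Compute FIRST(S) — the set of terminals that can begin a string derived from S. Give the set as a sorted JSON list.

FIRST iteration:
[1]
  A via A→a B a: +{a}
  B via B→a: +{a}
  S via S→B a: +{a}
  S via S→b: +{b}
  FIRST(S)={a,b}  FIRST(A)={a}  FIRST(B)={a}
[2] done
  FIRST(S)={a,b}  FIRST(A)={a}  FIRST(B)={a}

FIRST(S) = ["a", "b"]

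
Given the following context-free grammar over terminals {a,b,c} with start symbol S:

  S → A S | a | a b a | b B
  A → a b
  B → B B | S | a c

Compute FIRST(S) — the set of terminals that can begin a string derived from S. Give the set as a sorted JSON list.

FIRST sets, iterate to fixpoint:
iter 1:
  A via A→a b: +{a}
  B via B→a c: +{a}
  S via S→A S: +{a}
  S via S→b B: +{b}
  FIRST[S]={a,b}  FIRST[A]={a}  FIRST[B]={a}
iter 2:
  B via B→S: +{b}
  FIRST[S]={a,b}  FIRST[A]={a}  FIRST[B]={a,b}
iter 3: — fixpoint
  FIRST[S]={a,b}  FIRST[A]={a}  FIRST[B]={a,b}

FIRST(S) = ["a", "b"]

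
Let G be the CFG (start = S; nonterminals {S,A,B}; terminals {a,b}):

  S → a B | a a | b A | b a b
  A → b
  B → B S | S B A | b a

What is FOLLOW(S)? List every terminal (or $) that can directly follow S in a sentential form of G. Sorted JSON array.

Compute FIRST by fixpoint:
pass 1:
  A via A→b: +{b}
  B via B→b a: +{b}
  S via S→a B: +{a}
  S via S→b A: +{b}
  FIRST(S)={a,b}  FIRST(A)={b}  FIRST(B)={b}
pass 2:
  B via B→S B A: +{a}
  FIRST(S)={a,b}  FIRST(A)={b}  FIRST(B)={a,b}
pass 3: (stable)
  FIRST(S)={a,b}  FIRST(A)={b}  FIRST(B)={a,b}

Compute FOLLOW by fixpoint:
initialize: $ ∈ FOLLOW(S)
[1]
  B→B S: FOLLOW(B) ⊇ FIRST(S) = {a,b}; new: +{a,b}
  B→B S: FOLLOW(S) ⊇ FOLLOW(B) ⊇ {a,b}; new: +{a,b}
  B→S B A: FOLLOW(A) ⊇ FOLLOW(B) ⊇ {a,b}; new: +{a,b}
  S→a B: FOLLOW(B) ⊇ FOLLOW(S) ⊇ {$,a,b}; new: +{$}
  S→b A: FOLLOW(A) ⊇ FOLLOW(S) ⊇ {$,a,b}; new: +{$}
  FOLLOW(S)={$,a,b}  FOLLOW(A)={$,a,b}  FOLLOW(B)={$,a,b}
[2] (stable)
  FOLLOW(S)={$,a,b}  FOLLOW(A)={$,a,b}  FOLLOW(B)={$,a,b}

FOLLOW(S) = ["$", "a", "b"]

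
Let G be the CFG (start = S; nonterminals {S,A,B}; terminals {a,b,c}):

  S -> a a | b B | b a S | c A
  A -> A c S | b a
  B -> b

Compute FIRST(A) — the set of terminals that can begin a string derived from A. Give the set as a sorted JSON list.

Compute FIRST by fixpoint:
[1]
  A via A→b a: +{b}
  B via B→b: +{b}
  S via S→a a: +{a}
  S via S→b B: +{b}
  S via S→c A: +{c}
  FIRST(S)={a,b,c}  FIRST(A)={b}  FIRST(B)={b}
[2] — fixpoint
  FIRST(S)={a,b,c}  FIRST(A)={b}  FIRST(B)={b}

FIRST(A) = ["b"]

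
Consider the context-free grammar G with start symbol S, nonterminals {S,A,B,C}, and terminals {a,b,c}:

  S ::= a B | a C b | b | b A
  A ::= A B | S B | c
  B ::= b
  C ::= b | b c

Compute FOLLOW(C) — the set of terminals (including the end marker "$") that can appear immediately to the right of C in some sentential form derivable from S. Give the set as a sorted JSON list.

FIRST sets, iterate to fixpoint:
pass 1:
  A via A→c: +{c}
  B via B→b: +{b}
  C via C→b: +{b}
  S via S→a B: +{a}
  S via S→b: +{b}
  FIRST(S)={a,b}  FIRST(A)={c}  FIRST(B)={b}  FIRST(C)={b}
pass 2:
  A via A→S B: +{a,b}
  FIRST(S)={a,b}  FIRST(A)={a,b,c}  FIRST(B)={b}  FIRST(C)={b}
pass 3: (stable)
  FIRST(S)={a,b}  FIRST(A)={a,b,c}  FIRST(B)={b}  FIRST(C)={b}

Compute FOLLOW by fixpoint:
seed FOLLOW(S) with $
iter 1:
  A→A B: FOLLOW(A) ⊇ FIRST(B) = {b}; new: +{b}
  A→A B: FOLLOW(B) ⊇ FOLLOW(A) ⊇ {b}; new: +{b}
  A→S B: FOLLOW(S) ⊇ FIRST(B) = {b}; new: +{b}
  S→a B: FOLLOW(B) ⊇ FOLLOW(S) ⊇ {$,b}; new: +{$}
  S→a C b: FOLLOW(C) ⊇ FIRST(b) = {b}; new: +{b}
  S→b A: FOLLOW(A) ⊇ FOLLOW(S) ⊇ {$,b}; new: +{$}
  S: {$,b}  A: {$,b}  B: {$,b}  C: {b}
iter 2: done
  S: {$,b}  A: {$,b}  B: {$,b}  C: {b}

FOLLOW(C) = ["b"]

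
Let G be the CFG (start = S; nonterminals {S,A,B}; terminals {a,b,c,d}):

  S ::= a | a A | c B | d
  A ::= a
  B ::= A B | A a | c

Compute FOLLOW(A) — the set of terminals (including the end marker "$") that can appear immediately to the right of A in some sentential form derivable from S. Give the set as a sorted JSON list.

FIRST sets, iterate to fixpoint:
[1]
  A via A→a: +{a}
  B via B→A B: +{a}
  B via B→c: +{c}
  S via S→a: +{a}
  S via S→c B: +{c}
  S via S→d: +{d}
  FIRST[S]={a,c,d}  FIRST[A]={a}  FIRST[B]={a,c}
[2] (no change)
  FIRST[S]={a,c,d}  FIRST[A]={a}  FIRST[B]={a,c}

FOLLOW sets:
FOLLOW(S) := {$}
pass 1:
  B→A B: FOLLOW(A) ⊇ FIRST(B) = {a,c}; new: +{a,c}
  S→a A: FOLLOW(A) ⊇ FOLLOW(S) ⊇ {$}; new: +{$}
  S→c B: FOLLOW(B) ⊇ FOLLOW(S) ⊇ {$}; new: +{$}
  FOLLOW[S]={$}  FOLLOW[A]={$,a,c}  FOLLOW[B]={$}
pass 2: done
  FOLLOW[S]={$}  FOLLOW[A]={$,a,c}  FOLLOW[B]={$}

FOLLOW(A) = ["$", "a", "c"]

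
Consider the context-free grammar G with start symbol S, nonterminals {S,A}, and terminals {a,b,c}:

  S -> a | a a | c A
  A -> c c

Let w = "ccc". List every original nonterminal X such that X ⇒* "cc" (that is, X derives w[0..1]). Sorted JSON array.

CNF form of G:
  S -> T0 A | T1 T1 | a
  A -> T0 T0
  T0 -> c
  T1 -> a

Fill CYK table bottom-up (cells [i..j] with 0 ≤ i ≤ j ≤ 1 only):
  cell(0,0) c: {T0}  orig:{}
  cell(1,1) c: {T0}  orig:{}
  cell(0,1) cc: {A}

Original NTs in T[0,1] deriving "cc": ["A"]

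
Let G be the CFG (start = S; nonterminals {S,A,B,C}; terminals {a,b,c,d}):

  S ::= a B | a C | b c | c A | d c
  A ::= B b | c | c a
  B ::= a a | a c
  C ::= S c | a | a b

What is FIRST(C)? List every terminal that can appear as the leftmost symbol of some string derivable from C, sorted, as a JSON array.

FIRST sets, iterate to fixpoint:
iter 1:
  A via A→c: +{c}
  B via B→a a: +{a}
  C via C→a: +{a}
  S via S→a B: +{a}
  S via S→b c: +{b}
  S via S→c A: +{c}
  S via S→d c: +{d}
  FIRST[S]={a,b,c,d}  FIRST[A]={c}  FIRST[B]={a}  FIRST[C]={a}
iter 2:
  A via A→B b: +{a}
  C via C→S c: +{b,c,d}
  FIRST[S]={a,b,c,d}  FIRST[A]={a,c}  FIRST[B]={a}  FIRST[C]={a,b,c,d}
iter 3: done
  FIRST[S]={a,b,c,d}  FIRST[A]={a,c}  FIRST[B]={a}  FIRST[C]={a,b,c,d}

FIRST(C) = ["a", "b", "c", "d"]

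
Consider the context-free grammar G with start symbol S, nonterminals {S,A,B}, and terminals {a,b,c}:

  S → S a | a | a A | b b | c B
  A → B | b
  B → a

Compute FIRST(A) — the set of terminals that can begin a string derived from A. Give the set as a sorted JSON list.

FIRST iteration:
round 1:
  A via A→b: +{b}
  B via B→a: +{a}
  S via S→a: +{a}
  S via S→b b: +{b}
  S via S→c B: +{c}
  FIRST[S]={a,b,c}  FIRST[A]={b}  FIRST[B]={a}
round 2:
  A via A→B: +{a}
  FIRST[S]={a,b,c}  FIRST[A]={a,b}  FIRST[B]={a}
round 3: (no change)
  FIRST[S]={a,b,c}  FIRST[A]={a,b}  FIRST[B]={a}

FIRST(A) = ["a", "b"]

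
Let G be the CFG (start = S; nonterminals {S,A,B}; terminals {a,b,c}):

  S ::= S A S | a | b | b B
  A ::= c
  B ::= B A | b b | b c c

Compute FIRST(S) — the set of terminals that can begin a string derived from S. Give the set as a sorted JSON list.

FIRST sets, iterate to fixpoint:
round 1:
  A via A→c: +{c}
  B via B→b b: +{b}
  S via S→a: +{a}
  S via S→b: +{b}
  S: {a,b}  A: {c}  B: {b}
round 2: (stable)
  S: {a,b}  A: {c}  B: {b}

FIRST(S) = ["a", "b"]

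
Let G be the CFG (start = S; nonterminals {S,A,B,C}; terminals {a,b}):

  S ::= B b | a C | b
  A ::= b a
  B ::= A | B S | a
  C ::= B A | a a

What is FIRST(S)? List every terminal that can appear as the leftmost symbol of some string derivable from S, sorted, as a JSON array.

Compute FIRST by fixpoint:
iter 1:
  A via A→b a: +{b}
  B via B→A: +{b}
  B via B→a: +{a}
  C via C→B A: +{a,b}
  S via S→B b: +{a,b}
  S: {a,b}  A: {b}  B: {a,b}  C: {a,b}
iter 2: (no change)
  S: {a,b}  A: {b}  B: {a,b}  C: {a,b}

FIRST(S) = ["a", "b"]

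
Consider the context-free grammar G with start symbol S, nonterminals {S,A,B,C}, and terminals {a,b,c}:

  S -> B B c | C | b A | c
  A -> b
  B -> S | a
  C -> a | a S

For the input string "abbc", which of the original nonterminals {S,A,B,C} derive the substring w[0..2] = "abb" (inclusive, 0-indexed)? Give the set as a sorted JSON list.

CNF form of G:
  S -> B X4 | T1 S | T2 A | a | c
  A -> b
  B -> B X3 | T1 S | T2 A | a | c
  C -> T1 S | a
  T0 -> c
  T1 -> a
  T2 -> b
  X3 -> B T0
  X4 -> B T0

Fill CYK table bottom-up, restricted to cells inside w[0..2]:
  [0..0]={B,C,S,T1}  "a"  orig:{B,C,S}
  [1..1]={A,T2}  "b"  orig:{A}
  [2..2]={A,T2}  "b"  orig:{A}
  [0..1]=∅  "ab"
  [1..2]={B,S}  "bb"
  [0..2]={B,C,S}  "abb"

Original NTs in T[0,2] deriving "abb": ["B", "C", "S"]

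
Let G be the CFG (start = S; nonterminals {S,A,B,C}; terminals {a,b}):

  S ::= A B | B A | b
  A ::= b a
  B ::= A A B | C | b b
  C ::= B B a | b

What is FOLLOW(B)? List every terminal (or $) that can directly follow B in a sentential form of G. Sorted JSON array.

Compute FIRST by fixpoint:
pass 1:
  A via A→b a: +{b}
  B via B→A A B: +{b}
  C via C→B B a: +{b}
  S via S→A B: +{b}
  FIRST(S)={b}  FIRST(A)={b}  FIRST(B)={b}  FIRST(C)={b}
pass 2: done
  FIRST(S)={b}  FIRST(A)={b}  FIRST(B)={b}  FIRST(C)={b}

FOLLOW sets:
initialize: $ ∈ FOLLOW(S)
iter 1:
  B→A A B: FOLLOW(A) ⊇ FIRST(A) = {b}; new: +{b}
  C→B B a: FOLLOW(B) ⊇ FIRST(B) = {b}; new: +{b}
  C→B B a: FOLLOW(B) ⊇ FIRST(a) = {a}; new: +{a}
  S→A B: FOLLOW(B) ⊇ FOLLOW(S) ⊇ {$}; new: +{$}
  S→B A: FOLLOW(A) ⊇ FOLLOW(S) ⊇ {$}; new: +{$}
  FOLLOW(S)={$}  FOLLOW(A)={$,b}  FOLLOW(B)={$,a,b}  FOLLOW(C)={}
iter 2:
  B→C: FOLLOW(C) ⊇ FOLLOW(B) ⊇ {$,a,b}; new: +{$,a,b}
  FOLLOW(S)={$}  FOLLOW(A)={$,b}  FOLLOW(B)={$,a,b}  FOLLOW(C)={$,a,b}
iter 3: (stable)
  FOLLOW(S)={$}  FOLLOW(A)={$,b}  FOLLOW(B)={$,a,b}  FOLLOW(C)={$,a,b}

FOLLOW(B) = ["$", "a", "b"]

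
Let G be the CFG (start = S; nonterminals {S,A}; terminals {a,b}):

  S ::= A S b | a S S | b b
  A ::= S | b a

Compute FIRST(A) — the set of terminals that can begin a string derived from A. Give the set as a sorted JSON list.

FIRST iteration:
round 1:
  A via A→b a: +{b}
  S via S→A S b: +{b}
  S via S→a S S: +{a}
  S: {a,b}  A: {b}
round 2:
  A via A→S: +{a}
  S: {a,b}  A: {a,b}
round 3: (no change)
  S: {a,b}  A: {a,b}

FIRST(A) = ["a", "b"]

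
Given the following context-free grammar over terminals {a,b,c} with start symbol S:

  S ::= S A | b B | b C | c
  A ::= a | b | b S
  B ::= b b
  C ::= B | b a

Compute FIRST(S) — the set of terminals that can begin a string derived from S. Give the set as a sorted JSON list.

FIRST iteration:
iter 1:
  A via A→a: +{a}
  A via A→b: +{b}
  B via B→b b: +{b}
  C via C→B: +{b}
  S via S→b B: +{b}
  S via S→c: +{c}
  FIRST[S]={b,c}  FIRST[A]={a,b}  FIRST[B]={b}  FIRST[C]={b}
iter 2: (stable)
  FIRST[S]={b,c}  FIRST[A]={a,b}  FIRST[B]={b}  FIRST[C]={b}

FIRST(S) = ["b", "c"]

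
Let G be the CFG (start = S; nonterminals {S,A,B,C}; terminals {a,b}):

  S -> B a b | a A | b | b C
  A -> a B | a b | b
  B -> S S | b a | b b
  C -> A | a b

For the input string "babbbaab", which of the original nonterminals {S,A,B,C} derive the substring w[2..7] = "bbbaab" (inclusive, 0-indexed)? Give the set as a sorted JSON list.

CNF form of G:
  S -> B X2 | T0 A | T1 C | b
  A -> T0 B | T0 T1 | b
  B -> S S | T1 T0 | T1 T1
  C -> T0 B | T0 T1 | b
  T0 -> a
  T1 -> b
  X2 -> T0 T1

Fill CYK table bottom-up — only the sub-triangle for w[2..7]:
  cell(2,2) b: {A,C,S,T1}  orig:{A,C,S}
  cell(3,3) b: {A,C,S,T1}  orig:{A,C,S}
  cell(4,4) b: {A,C,S,T1}  orig:{A,C,S}
  cell(5,5) a: {T0}  orig:{}
  cell(6,6) a: {T0}  orig:{}
  cell(7,7) b: {A,C,S,T1}  orig:{A,C,S}
  cell(2,3) bb: {B,S}
  cell(3,4) bb: {B,S}
  cell(4,5) ba: {B}
  cell(5,6) aa: ∅
  cell(6,7) ab: {A,C,S,X2}  orig:{A,C,S}
  cell(2,4) bbb: {B}
  cell(3,5) bba: ∅
  cell(4,6) baa: ∅
  cell(5,7) aab: {S}
  cell(2,5) bbba: ∅
  cell(3,6) bbaa: ∅
  cell(4,7) baab: {B,S}
  cell(2,6) bbbaa: ∅
  cell(3,7) bbaab: {B}
  cell(2,7) bbbaab: {B}

Original NTs in T[2,7] deriving "bbbaab": ["B"]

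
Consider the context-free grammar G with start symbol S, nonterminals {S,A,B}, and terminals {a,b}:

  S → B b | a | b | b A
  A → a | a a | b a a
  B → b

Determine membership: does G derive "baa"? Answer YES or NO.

Convert to CNF:
  S -> B T1 | T1 A | a | b
  A -> T0 T0 | T1 X2 | a
  B -> b
  T0 -> a
  T1 -> b
  X2 -> T0 T0

CYK fill:
  T[0,0] 'b' = {B,S,T1}  orig:{B,S}
  T[1,1] 'a' = {A,S,T0}  orig:{A,S}
  T[2,2] 'a' = {A,S,T0}  orig:{A,S}
  T[0,1] 'ba' = {S}
  T[1,2] 'aa' = {A,X2}  orig:{A}
  T[0,2] 'baa' = {A,S}

S ∈ T[0,2] ⇒ YES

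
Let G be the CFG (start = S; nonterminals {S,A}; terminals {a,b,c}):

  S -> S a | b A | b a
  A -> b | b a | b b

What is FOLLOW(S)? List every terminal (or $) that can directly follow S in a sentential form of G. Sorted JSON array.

Compute FIRST by fixpoint:
round 1:
  A via A→b: +{b}
  S via S→b A: +{b}
  S: {b}  A: {b}
round 2: — fixpoint
  S: {b}  A: {b}

FOLLOW iteration:
seed FOLLOW(S) with $
round 1:
  S→S a: FOLLOW(S) ⊇ FIRST(a) = {a}; new: +{a}
  S→b A: FOLLOW(A) ⊇ FOLLOW(S) ⊇ {$,a}; new: +{$,a}
  S: {$,a}  A: {$,a}
round 2: (stable)
  S: {$,a}  A: {$,a}

FOLLOW(S) = ["$", "a"]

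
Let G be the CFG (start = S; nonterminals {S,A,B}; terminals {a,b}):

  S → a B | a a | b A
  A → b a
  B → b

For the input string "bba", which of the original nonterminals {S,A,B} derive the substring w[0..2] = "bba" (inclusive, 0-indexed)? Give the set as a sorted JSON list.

Convert to CNF:
  S -> T0 A | T1 B | T1 T1
  A -> T0 T1
  B -> b
  T0 -> b
  T1 -> a

CYK fill (cells [i..j] with 0 ≤ i ≤ j ≤ 2 only):
  [0..0]={B,T0}  "b"  orig:{B}
  [1..1]={B,T0}  "b"  orig:{B}
  [2..2]={T1}  "a"  orig:{}
  [0..1]=∅  "bb"
  [1..2]={A}  "ba"
  [0..2]={S}  "bba"

Original NTs in T[0,2] deriving "bba": ["S"]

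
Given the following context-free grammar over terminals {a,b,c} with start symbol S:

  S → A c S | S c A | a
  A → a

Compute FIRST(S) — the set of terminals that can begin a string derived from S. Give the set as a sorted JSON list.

FIRST iteration:
pass 1:
  A via A→a: +{a}
  S via S→A c S: +{a}
  S: {a}  A: {a}
pass 2: (no change)
  S: {a}  A: {a}

FIRST(S) = ["a"]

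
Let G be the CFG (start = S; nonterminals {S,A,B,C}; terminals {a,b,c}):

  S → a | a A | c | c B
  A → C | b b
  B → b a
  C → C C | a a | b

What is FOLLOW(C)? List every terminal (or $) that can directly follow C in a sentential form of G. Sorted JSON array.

FIRST sets, iterate to fixpoint:
round 1:
  A via A→b b: +{b}
  B via B→b a: +{b}
  C via C→a a: +{a}
  C via C→b: +{b}
  S via S→a: +{a}
  S via S→c: +{c}
  FIRST(S)={a,c}  FIRST(A)={b}  FIRST(B)={b}  FIRST(C)={a,b}
round 2:
  A via A→C: +{a}
  FIRST(S)={a,c}  FIRST(A)={a,b}  FIRST(B)={b}  FIRST(C)={a,b}
round 3: done
  FIRST(S)={a,c}  FIRST(A)={a,b}  FIRST(B)={b}  FIRST(C)={a,b}

Compute FOLLOW by fixpoint:
seed FOLLOW(S) with $
iter 1:
  C→C C: FOLLOW(C) ⊇ FIRST(C) = {a,b}; new: +{a,b}
  S→a A: FOLLOW(A) ⊇ FOLLOW(S) ⊇ {$}; new: +{$}
  S→c B: FOLLOW(B) ⊇ FOLLOW(S) ⊇ {$}; new: +{$}
  S: {$}  A: {$}  B: {$}  C: {a,b}
iter 2:
  A→C: FOLLOW(C) ⊇ FOLLOW(A) ⊇ {$}; new: +{$}
  S: {$}  A: {$}  B: {$}  C: {$,a,b}
iter 3: (stable)
  S: {$}  A: {$}  B: {$}  C: {$,a,b}

FOLLOW(C) = ["$", "a", "b"]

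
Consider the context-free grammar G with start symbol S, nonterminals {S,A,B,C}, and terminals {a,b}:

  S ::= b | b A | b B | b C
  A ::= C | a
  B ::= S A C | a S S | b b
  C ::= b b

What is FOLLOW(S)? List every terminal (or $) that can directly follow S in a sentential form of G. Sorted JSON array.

FIRST iteration:
round 1:
  A via A→a: +{a}
  B via B→a S S: +{a}
  B via B→b b: +{b}
  C via C→b b: +{b}
  S via S→b: +{b}
  FIRST[S]={b}  FIRST[A]={a}  FIRST[B]={a,b}  FIRST[C]={b}
round 2:
  A via A→C: +{b}
  FIRST[S]={b}  FIRST[A]={a,b}  FIRST[B]={a,b}  FIRST[C]={b}
round 3: (no change)
  FIRST[S]={b}  FIRST[A]={a,b}  FIRST[B]={a,b}  FIRST[C]={b}

FOLLOW sets:
initialize: $ ∈ FOLLOW(S)
round 1:
  B→S A C: FOLLOW(S) ⊇ FIRST(A) = {a,b}; new: +{a,b}
  B→S A C: FOLLOW(A) ⊇ FIRST(C) = {b}; new: +{b}
  S→b A: FOLLOW(A) ⊇ FOLLOW(S) ⊇ {$,a,b}; new: +{$,a}
  S→b B: FOLLOW(B) ⊇ FOLLOW(S) ⊇ {$,a,b}; new: +{$,a,b}
  S→b C: FOLLOW(C) ⊇ FOLLOW(S) ⊇ {$,a,b}; new: +{$,a,b}
  FOLLOW(S)={$,a,b}  FOLLOW(A)={$,a,b}  FOLLOW(B)={$,a,b}  FOLLOW(C)={$,a,b}
round 2: (no change)
  FOLLOW(S)={$,a,b}  FOLLOW(A)={$,a,b}  FOLLOW(B)={$,a,b}  FOLLOW(C)={$,a,b}

FOLLOW(S) = ["$", "a", "b"]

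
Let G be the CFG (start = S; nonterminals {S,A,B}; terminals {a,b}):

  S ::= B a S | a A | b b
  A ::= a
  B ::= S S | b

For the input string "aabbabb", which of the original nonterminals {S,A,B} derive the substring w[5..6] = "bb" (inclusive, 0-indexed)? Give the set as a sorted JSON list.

CNF form of G:
  S -> B X2 | T0 A | T1 T1
  A -> a
  B -> S S | b
  T0 -> a
  T1 -> b
  X2 -> T0 S

CYK table (by increasing span), restricted to cells inside w[5..6]:
  cell(5,5) b: {B,T1}  orig:{B}
  cell(6,6) b: {B,T1}  orig:{B}
  cell(5,6) bb: {S}

Original NTs in T[5,6] deriving "bb": ["S"]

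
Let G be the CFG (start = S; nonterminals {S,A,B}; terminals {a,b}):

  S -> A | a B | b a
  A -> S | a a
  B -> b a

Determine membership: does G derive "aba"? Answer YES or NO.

Convert to CNF:
  S -> T0 B | T0 T0 | T1 T0
  A -> T0 B | T0 T0 | T1 T0
  B -> T1 T0
  T0 -> a
  T1 -> b

CYK table (by increasing span):
  cell(0,0) a: {T0}  orig:{}
  cell(1,1) b: {T1}  orig:{}
  cell(2,2) a: {T0}  orig:{}
  cell(0,1) ab: ∅
  cell(1,2) ba: {A,B,S}
  cell(0,2) aba: {A,S}

S ∈ T[0,2] ⇒ YES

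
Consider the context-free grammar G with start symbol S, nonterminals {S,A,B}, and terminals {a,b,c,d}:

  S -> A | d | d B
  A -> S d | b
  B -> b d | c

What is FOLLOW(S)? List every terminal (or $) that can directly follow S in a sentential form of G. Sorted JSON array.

Compute FIRST by fixpoint:
iter 1:
  A via A→b: +{b}
  B via B→b d: +{b}
  B via B→c: +{c}
  S via S→A: +{b}
  S via S→d: +{d}
  FIRST[S]={b,d}  FIRST[A]={b}  FIRST[B]={b,c}
iter 2:
  A via A→S d: +{d}
  FIRST[S]={b,d}  FIRST[A]={b,d}  FIRST[B]={b,c}
iter 3: — fixpoint
  FIRST[S]={b,d}  FIRST[A]={b,d}  FIRST[B]={b,c}

FOLLOW iteration:
FOLLOW(S) := {$}
pass 1:
  A→S d: FOLLOW(S) ⊇ FIRST(d) = {d}; new: +{d}
  S→A: FOLLOW(A) ⊇ FOLLOW(S) ⊇ {$,d}; new: +{$,d}
  S→d B: FOLLOW(B) ⊇ FOLLOW(S) ⊇ {$,d}; new: +{$,d}
  S: {$,d}  A: {$,d}  B: {$,d}
pass 2: — fixpoint
  S: {$,d}  A: {$,d}  B: {$,d}

FOLLOW(S) = ["$", "d"]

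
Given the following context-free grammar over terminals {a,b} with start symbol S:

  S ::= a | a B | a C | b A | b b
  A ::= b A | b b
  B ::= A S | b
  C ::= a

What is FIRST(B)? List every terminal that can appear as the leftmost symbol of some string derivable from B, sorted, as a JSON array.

FIRST iteration:
round 1:
  A via A→b A: +{b}
  B via B→A S: +{b}
  C via C→a: +{a}
  S via S→a: +{a}
  S via S→b A: +{b}
  S: {a,b}  A: {b}  B: {b}  C: {a}
round 2: done
  S: {a,b}  A: {b}  B: {b}  C: {a}

FIRST(B) = ["b"]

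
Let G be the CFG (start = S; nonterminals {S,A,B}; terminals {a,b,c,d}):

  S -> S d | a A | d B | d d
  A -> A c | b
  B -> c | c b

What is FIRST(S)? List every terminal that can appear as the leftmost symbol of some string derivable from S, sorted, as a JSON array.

Compute FIRST by fixpoint:
round 1:
  A via A→b: +{b}
  B via B→c: +{c}
  S via S→a A: +{a}
  S via S→d B: +{d}
  FIRST(S)={a,d}  FIRST(A)={b}  FIRST(B)={c}
round 2: (stable)
  FIRST(S)={a,d}  FIRST(A)={b}  FIRST(B)={c}

FIRST(S) = ["a", "d"]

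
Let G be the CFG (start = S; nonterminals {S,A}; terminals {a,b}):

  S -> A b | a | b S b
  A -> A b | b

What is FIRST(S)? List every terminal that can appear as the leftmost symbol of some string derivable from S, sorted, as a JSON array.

Compute FIRST by fixpoint:
iter 1:
  A via A→b: +{b}
  S via S→A b: +{b}
  S via S→a: +{a}
  FIRST[S]={a,b}  FIRST[A]={b}
iter 2: done
  FIRST[S]={a,b}  FIRST[A]={b}

FIRST(S) = ["a", "b"]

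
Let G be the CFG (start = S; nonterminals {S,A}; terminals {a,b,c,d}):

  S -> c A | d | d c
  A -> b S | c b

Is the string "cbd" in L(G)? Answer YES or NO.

CNF form of G:
  S -> T1 A | T2 T1 | d
  A -> T0 S | T1 T0
  T0 -> b
  T1 -> c
  T2 -> d

Fill CYK table bottom-up:
  [0..0]={T1}  "c"  orig:{}
  [1..1]={T0}  "b"  orig:{}
  [2..2]={S,T2}  "d"  orig:{S}
  [0..1]={A}  "cb"
  [1..2]={A}  "bd"
  [0..2]={S}  "cbd"

S ∈ T[0,2] ⇒ YES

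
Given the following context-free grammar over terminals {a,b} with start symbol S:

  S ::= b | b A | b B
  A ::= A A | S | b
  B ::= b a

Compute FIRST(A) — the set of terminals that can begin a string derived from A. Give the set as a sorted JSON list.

Compute FIRST by fixpoint:
pass 1:
  A via A→b: +{b}
  B via B→b a: +{b}
  S via S→b: +{b}
  S: {b}  A: {b}  B: {b}
pass 2: done
  S: {b}  A: {b}  B: {b}

FIRST(A) = ["b"]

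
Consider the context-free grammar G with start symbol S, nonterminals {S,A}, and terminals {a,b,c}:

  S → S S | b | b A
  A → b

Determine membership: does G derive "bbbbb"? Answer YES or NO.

CNF form of G:
  S -> S S | T0 A | b
  A -> b
  T0 -> b

CYK fill:
  T[0,0] 'b' = {A,S,T0}  orig:{A,S}
  T[1,1] 'b' = {A,S,T0}  orig:{A,S}
  T[2,2] 'b' = {A,S,T0}  orig:{A,S}
  T[3,3] 'b' = {A,S,T0}  orig:{A,S}
  T[4,4] 'b' = {A,S,T0}  orig:{A,S}
  T[0,1] 'bb' = {S}
  T[1,2] 'bb' = {S}
  T[2,3] 'bb' = {S}
  T[3,4] 'bb' = {S}
  T[0,2] 'bbb' = {S}
  T[1,3] 'bbb' = {S}
  T[2,4] 'bbb' = {S}
  T[0,3] 'bbbb' = {S}
  T[1,4] 'bbbb' = {S}
  T[0,4] 'bbbbb' = {S}

S ∈ T[0,4] ⇒ YES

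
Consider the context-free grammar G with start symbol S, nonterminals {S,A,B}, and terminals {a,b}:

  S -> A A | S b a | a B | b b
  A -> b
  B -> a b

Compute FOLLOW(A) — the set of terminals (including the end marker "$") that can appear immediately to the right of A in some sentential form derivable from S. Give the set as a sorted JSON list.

FIRST sets, iterate to fixpoint:
round 1:
  A via A→b: +{b}
  B via B→a b: +{a}
  S via S→A A: +{b}
  S via S→a B: +{a}
  FIRST[S]={a,b}  FIRST[A]={b}  FIRST[B]={a}
round 2: — fixpoint
  FIRST[S]={a,b}  FIRST[A]={b}  FIRST[B]={a}

Compute FOLLOW by fixpoint:
seed FOLLOW(S) with $
iter 1:
  S→A A: FOLLOW(A) ⊇ FIRST(A) = {b}; new: +{b}
  S→A A: FOLLOW(A) ⊇ FOLLOW(S) ⊇ {$}; new: +{$}
  S→S b a: FOLLOW(S) ⊇ FIRST(b) = {b}; new: +{b}
  S→a B: FOLLOW(B) ⊇ FOLLOW(S) ⊇ {$,b}; new: +{$,b}
  FOLLOW(S)={$,b}  FOLLOW(A)={$,b}  FOLLOW(B)={$,b}
iter 2: done
  FOLLOW(S)={$,b}  FOLLOW(A)={$,b}  FOLLOW(B)={$,b}

FOLLOW(A) = ["$", "b"]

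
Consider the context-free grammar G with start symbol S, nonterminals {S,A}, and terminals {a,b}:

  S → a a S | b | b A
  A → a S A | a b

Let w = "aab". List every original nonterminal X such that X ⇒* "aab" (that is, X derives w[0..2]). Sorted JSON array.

Convert to CNF:
  S -> T0 X3 | T1 A | b
  A -> T0 T1 | T0 X2
  T0 -> a
  T1 -> b
  X2 -> S A
  X3 -> T0 S

Fill CYK table bottom-up, restricted to cells inside w[0..2]:
  [0..0]={T0}  "a"  orig:{}
  [1..1]={T0}  "a"  orig:{}
  [2..2]={S,T1}  "b"  orig:{S}
  [0..1]=∅  "aa"
  [1..2]={A,X3}  "ab"  orig:{A}
  [0..2]={S}  "aab"

Original NTs in T[0,2] deriving "aab": ["S"]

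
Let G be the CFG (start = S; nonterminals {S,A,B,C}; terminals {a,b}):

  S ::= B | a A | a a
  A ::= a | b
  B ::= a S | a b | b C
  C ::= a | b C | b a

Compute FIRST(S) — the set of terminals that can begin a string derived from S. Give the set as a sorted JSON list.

FIRST iteration:
iter 1:
  A via A→a: +{a}
  A via A→b: +{b}
  B via B→a S: +{a}
  B via B→b C: +{b}
  C via C→a: +{a}
  C via C→b C: +{b}
  S via S→B: +{a,b}
  FIRST(S)={a,b}  FIRST(A)={a,b}  FIRST(B)={a,b}  FIRST(C)={a,b}
iter 2: (stable)
  FIRST(S)={a,b}  FIRST(A)={a,b}  FIRST(B)={a,b}  FIRST(C)={a,b}

FIRST(S) = ["a", "b"]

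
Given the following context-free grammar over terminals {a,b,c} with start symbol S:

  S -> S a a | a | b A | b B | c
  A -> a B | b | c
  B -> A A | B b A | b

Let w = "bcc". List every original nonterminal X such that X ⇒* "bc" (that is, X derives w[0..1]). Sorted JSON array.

Convert to CNF:
  S -> S X3 | T1 A | T1 B | a | c
  A -> T0 B | b | c
  B -> A A | B X2 | b
  T0 -> a
  T1 -> b
  X2 -> T1 A
  X3 -> T0 T0

Fill CYK table bottom-up (cells [i..j] with 0 ≤ i ≤ j ≤ 1 only):
  cell(0,0) b: {A,B,T1}  orig:{A,B}
  cell(1,1) c: {A,S}
  cell(0,1) bc: {B,S,X2}  orig:{B,S}

Original NTs in T[0,1] deriving "bc": ["B", "S"]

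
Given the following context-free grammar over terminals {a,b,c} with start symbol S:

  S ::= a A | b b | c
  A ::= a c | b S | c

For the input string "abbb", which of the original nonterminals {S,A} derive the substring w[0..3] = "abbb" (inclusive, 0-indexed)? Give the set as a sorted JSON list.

Convert to CNF:
  S -> T0 A | T2 T2 | c
  A -> T0 T1 | T2 S | c
  T0 -> a
  T1 -> c
  T2 -> b

Fill CYK table bottom-up (cells [i..j] with 0 ≤ i ≤ j ≤ 3 only):
  [0..0]={T0}  "a"  orig:{}
  [1..1]={T2}  "b"  orig:{}
  [2..2]={T2}  "b"  orig:{}
  [3..3]={T2}  "b"  orig:{}
  [0..1]=∅  "ab"
  [1..2]={S}  "bb"
  [2..3]={S}  "bb"
  [0..2]=∅  "abb"
  [1..3]={A}  "bbb"
  [0..3]={S}  "abbb"

Original NTs in T[0,3] deriving "abbb": ["S"]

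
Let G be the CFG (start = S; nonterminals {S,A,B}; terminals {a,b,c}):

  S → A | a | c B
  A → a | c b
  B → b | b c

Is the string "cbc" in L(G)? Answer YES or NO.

CNF form of G:
  S -> T0 B | T0 T1 | a
  A -> T0 T1 | a
  B -> T1 T0 | b
  T0 -> c
  T1 -> b

Fill CYK table bottom-up:
  cell(0,0) c: {T0}  orig:{}
  cell(1,1) b: {B,T1}  orig:{B}
  cell(2,2) c: {T0}  orig:{}
  cell(0,1) cb: {A,S}
  cell(1,2) bc: {B}
  cell(0,2) cbc: {S}

S ∈ T[0,2] ⇒ YES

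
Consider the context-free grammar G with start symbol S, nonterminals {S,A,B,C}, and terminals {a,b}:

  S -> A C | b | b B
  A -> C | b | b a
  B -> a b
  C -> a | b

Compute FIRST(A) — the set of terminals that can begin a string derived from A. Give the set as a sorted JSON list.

Compute FIRST by fixpoint:
iter 1:
  A via A→b: +{b}
  B via B→a b: +{a}
  C via C→a: +{a}
  C via C→b: +{b}
  S via S→A C: +{b}
  FIRST(S)={b}  FIRST(A)={b}  FIRST(B)={a}  FIRST(C)={a,b}
iter 2:
  A via A→C: +{a}
  S via S→A C: +{a}
  FIRST(S)={a,b}  FIRST(A)={a,b}  FIRST(B)={a}  FIRST(C)={a,b}
iter 3: (no change)
  FIRST(S)={a,b}  FIRST(A)={a,b}  FIRST(B)={a}  FIRST(C)={a,b}

FIRST(A) = ["a", "b"]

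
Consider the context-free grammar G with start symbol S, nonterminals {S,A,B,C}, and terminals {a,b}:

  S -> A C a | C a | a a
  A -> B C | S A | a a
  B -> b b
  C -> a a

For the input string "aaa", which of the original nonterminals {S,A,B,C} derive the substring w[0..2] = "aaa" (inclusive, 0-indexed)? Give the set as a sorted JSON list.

Convert to CNF:
  S -> A X2 | C T0 | T0 T0
  A -> B C | S A | T0 T0
  B -> T1 T1
  C -> T0 T0
  T0 -> a
  T1 -> b
  X2 -> C T0

Fill CYK table bottom-up — only the sub-triangle for w[0..2]:
  T[0,0] 'a' = {T0}  orig:{}
  T[1,1] 'a' = {T0}  orig:{}
  T[2,2] 'a' = {T0}  orig:{}
  T[0,1] 'aa' = {A,C,S}
  T[1,2] 'aa' = {A,C,S}
  T[0,2] 'aaa' = {S,X2}  orig:{S}

Original NTs in T[0,2] deriving "aaa": ["S"]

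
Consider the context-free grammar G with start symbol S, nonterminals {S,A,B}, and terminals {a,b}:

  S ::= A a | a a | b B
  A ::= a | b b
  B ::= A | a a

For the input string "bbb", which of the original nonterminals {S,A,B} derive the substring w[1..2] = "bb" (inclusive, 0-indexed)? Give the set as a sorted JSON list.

Convert to CNF:
  S -> A T1 | T0 B | T1 T1
  A -> T0 T0 | a
  B -> T0 T0 | T1 T1 | a
  T0 -> b
  T1 -> a

CYK fill — only the sub-triangle for w[1..2]:
  cell(1,1) b: {T0}  orig:{}
  cell(2,2) b: {T0}  orig:{}
  cell(1,2) bb: {A,B}

Original NTs in T[1,2] deriving "bb": ["A", "B"]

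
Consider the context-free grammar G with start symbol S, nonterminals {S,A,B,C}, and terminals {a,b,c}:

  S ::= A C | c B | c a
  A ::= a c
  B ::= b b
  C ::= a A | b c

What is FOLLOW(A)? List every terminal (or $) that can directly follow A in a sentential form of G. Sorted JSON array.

FIRST sets, iterate to fixpoint:
[1]
  A via A→a c: +{a}
  B via B→b b: +{b}
  C via C→a A: +{a}
  C via C→b c: +{b}
  S via S→A C: +{a}
  S via S→c B: +{c}
  FIRST[S]={a,c}  FIRST[A]={a}  FIRST[B]={b}  FIRST[C]={a,b}
[2] (no change)
  FIRST[S]={a,c}  FIRST[A]={a}  FIRST[B]={b}  FIRST[C]={a,b}

FOLLOW sets:
initialize: $ ∈ FOLLOW(S)
[1]
  S→A C: FOLLOW(A) ⊇ FIRST(C) = {a,b}; new: +{a,b}
  S→A C: FOLLOW(C) ⊇ FOLLOW(S) ⊇ {$}; new: +{$}
  S→c B: FOLLOW(B) ⊇ FOLLOW(S) ⊇ {$}; new: +{$}
  FOLLOW(S)={$}  FOLLOW(A)={a,b}  FOLLOW(B)={$}  FOLLOW(C)={$}
[2]
  C→a A: FOLLOW(A) ⊇ FOLLOW(C) ⊇ {$}; new: +{$}
  FOLLOW(S)={$}  FOLLOW(A)={$,a,b}  FOLLOW(B)={$}  FOLLOW(C)={$}
[3] — fixpoint
  FOLLOW(S)={$}  FOLLOW(A)={$,a,b}  FOLLOW(B)={$}  FOLLOW(C)={$}

FOLLOW(A) = ["$", "a", "b"]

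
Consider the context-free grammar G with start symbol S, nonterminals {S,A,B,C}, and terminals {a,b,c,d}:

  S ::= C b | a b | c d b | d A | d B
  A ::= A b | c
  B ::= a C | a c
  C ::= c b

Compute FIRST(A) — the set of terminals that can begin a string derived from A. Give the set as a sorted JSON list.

FIRST sets, iterate to fixpoint:
pass 1:
  A via A→c: +{c}
  B via B→a C: +{a}
  C via C→c b: +{c}
  S via S→C b: +{c}
  S via S→a b: +{a}
  S via S→d A: +{d}
  FIRST(S)={a,c,d}  FIRST(A)={c}  FIRST(B)={a}  FIRST(C)={c}
pass 2: (no change)
  FIRST(S)={a,c,d}  FIRST(A)={c}  FIRST(B)={a}  FIRST(C)={c}

FIRST(A) = ["c"]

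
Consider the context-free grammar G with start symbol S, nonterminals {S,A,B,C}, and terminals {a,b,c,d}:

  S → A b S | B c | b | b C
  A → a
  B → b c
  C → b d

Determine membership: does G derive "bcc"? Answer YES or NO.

CNF form of G:
  S -> A X3 | B T1 | T0 C | b
  A -> a
  B -> T0 T1
  C -> T0 T2
  T0 -> b
  T1 -> c
  T2 -> d
  X3 -> T0 S

CYK table (by increasing span):
  cell(0,0) b: {S,T0}  orig:{S}
  cell(1,1) c: {T1}  orig:{}
  cell(2,2) c: {T1}  orig:{}
  cell(0,1) bc: {B}
  cell(1,2) cc: ∅
  cell(0,2) bcc: {S}

S ∈ T[0,2] ⇒ YES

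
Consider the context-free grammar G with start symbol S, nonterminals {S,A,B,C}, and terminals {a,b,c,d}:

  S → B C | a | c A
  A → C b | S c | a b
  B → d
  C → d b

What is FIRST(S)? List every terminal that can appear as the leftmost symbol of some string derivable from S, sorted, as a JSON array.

FIRST iteration:
pass 1:
  A via A→a b: +{a}
  B via B→d: +{d}
  C via C→d b: +{d}
  S via S→B C: +{d}
  S via S→a: +{a}
  S via S→c A: +{c}
  FIRST(S)={a,c,d}  FIRST(A)={a}  FIRST(B)={d}  FIRST(C)={d}
pass 2:
  A via A→C b: +{d}
  A via A→S c: +{c}
  FIRST(S)={a,c,d}  FIRST(A)={a,c,d}  FIRST(B)={d}  FIRST(C)={d}
pass 3: (stable)
  FIRST(S)={a,c,d}  FIRST(A)={a,c,d}  FIRST(B)={d}  FIRST(C)={d}

FIRST(S) = ["a", "c", "d"]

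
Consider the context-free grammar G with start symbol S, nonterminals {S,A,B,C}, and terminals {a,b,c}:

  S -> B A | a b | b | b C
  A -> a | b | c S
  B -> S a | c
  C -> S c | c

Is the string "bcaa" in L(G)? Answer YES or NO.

Convert to CNF:
  S -> B A | T1 T2 | T2 C | b
  A -> T0 S | a | b
  B -> S T1 | c
  C -> S T0 | c
  T0 -> c
  T1 -> a
  T2 -> b

Fill CYK table bottom-up:
  cell(0,0) b: {A,S,T2}  orig:{A,S}
  cell(1,1) c: {B,C,T0}  orig:{B,C}
  cell(2,2) a: {A,T1}  orig:{A}
  cell(3,3) a: {A,T1}  orig:{A}
  cell(0,1) bc: {C,S}
  cell(1,2) ca: {S}
  cell(2,3) aa: ∅
  cell(0,2) bca: {B}
  cell(1,3) caa: {B}
  cell(0,3) bcaa: {S}

S ∈ T[0,3] ⇒ YES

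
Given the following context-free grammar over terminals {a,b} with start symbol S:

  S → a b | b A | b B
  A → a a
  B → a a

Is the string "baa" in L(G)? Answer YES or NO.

Convert to CNF:
  S -> T0 T1 | T1 A | T1 B
  A -> T0 T0
  B -> T0 T0
  T0 -> a
  T1 -> b

CYK fill:
  [0..0]={T1}  "b"  orig:{}
  [1..1]={T0}  "a"  orig:{}
  [2..2]={T0}  "a"  orig:{}
  [0..1]=∅  "ba"
  [1..2]={A,B}  "aa"
  [0..2]={S}  "baa"

S ∈ T[0,2] ⇒ YES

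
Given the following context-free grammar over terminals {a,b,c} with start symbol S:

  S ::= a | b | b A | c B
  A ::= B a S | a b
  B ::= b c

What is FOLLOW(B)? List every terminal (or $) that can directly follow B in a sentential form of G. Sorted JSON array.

FIRST iteration:
pass 1:
  A via A→a b: +{a}
  B via B→b c: +{b}
  S via S→a: +{a}
  S via S→b: +{b}
  S via S→c B: +{c}
  FIRST[S]={a,b,c}  FIRST[A]={a}  FIRST[B]={b}
pass 2:
  A via A→B a S: +{b}
  FIRST[S]={a,b,c}  FIRST[A]={a,b}  FIRST[B]={b}
pass 3: (no change)
  FIRST[S]={a,b,c}  FIRST[A]={a,b}  FIRST[B]={b}

FOLLOW iteration:
initialize: $ ∈ FOLLOW(S)
[1]
  A→B a S: FOLLOW(B) ⊇ FIRST(a) = {a}; new: +{a}
  S→b A: FOLLOW(A) ⊇ FOLLOW(S) ⊇ {$}; new: +{$}
  S→c B: FOLLOW(B) ⊇ FOLLOW(S) ⊇ {$}; new: +{$}
  S: {$}  A: {$}  B: {$,a}
[2] (stable)
  S: {$}  A: {$}  B: {$,a}

FOLLOW(B) = ["$", "a"]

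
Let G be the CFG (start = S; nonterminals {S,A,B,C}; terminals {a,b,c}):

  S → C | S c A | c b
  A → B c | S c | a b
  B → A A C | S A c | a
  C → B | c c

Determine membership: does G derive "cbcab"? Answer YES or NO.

Convert to CNF:
  S -> A X7 | S X8 | S X9 | T0 T0 | T0 T2 | a
  A -> B T0 | S T0 | T1 T2
  B -> A X3 | S X4 | a
  C -> A X5 | S X6 | T0 T0 | a
  T0 -> c
  T1 -> a
  T2 -> b
  X3 -> A C
  X4 -> A T0
  X5 -> A C
  X6 -> A T0
  X7 -> A C
  X8 -> A T0
  X9 -> T0 A

Fill CYK table bottom-up:
  T[0,0] 'c' = {T0}  orig:{}
  T[1,1] 'b' = {T2}  orig:{}
  T[2,2] 'c' = {T0}  orig:{}
  T[3,3] 'a' = {B,C,S,T1}  orig:{B,C,S}
  T[4,4] 'b' = {T2}  orig:{}
  T[0,1] 'cb' = {S}
  T[1,2] 'bc' = ∅
  T[2,3] 'ca' = ∅
  T[3,4] 'ab' = {A}
  T[0,2] 'cbc' = {A}
  T[1,3] 'bca' = ∅
  T[2,4] 'cab' = {X9}  orig:{}
  T[0,3] 'cbca' = {X3,X5,X7}  orig:{}
  T[1,4] 'bcab' = ∅
  T[0,4] 'cbcab' = {S}

S ∈ T[0,4] ⇒ YES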